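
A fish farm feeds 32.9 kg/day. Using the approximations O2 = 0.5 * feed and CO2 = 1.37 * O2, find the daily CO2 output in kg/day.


O2 = 32.9 * 0.5 = 16.45
CO2 = 16.45 * 1.37 = 22.5365

22.5365 kg/day


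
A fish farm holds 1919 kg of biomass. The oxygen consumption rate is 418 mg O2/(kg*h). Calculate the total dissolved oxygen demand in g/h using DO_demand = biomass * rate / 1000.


Total O2 consumption (mg/h) = 1919 kg * 418 mg/(kg*h) = 802142 mg/h
Convert to g/h: 802142 / 1000 = 802.142 g/h

802.142 g/h


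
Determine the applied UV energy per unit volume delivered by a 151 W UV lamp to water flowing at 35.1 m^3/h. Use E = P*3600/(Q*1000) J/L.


Energy delivered per hour = 151 W * 3600 s = 543600 J/h
Volume treated per hour = 35.1 m^3/h * 1000 = 35100 L/h
dose = 543600 / 35100 = 15.4872 J/L

15.4872 J/L


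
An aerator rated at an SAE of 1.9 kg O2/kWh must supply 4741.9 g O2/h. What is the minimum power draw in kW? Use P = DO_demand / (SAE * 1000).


SAE in g O2/kWh = 1.9 * 1000 = 1900 g/kWh
P = DO_demand / SAE_g = 4741.9 / 1900 = 2.49574 kW

2.49574 kW


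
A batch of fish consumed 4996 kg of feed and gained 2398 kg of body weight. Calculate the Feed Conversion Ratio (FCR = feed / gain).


FCR = feed consumed / weight gained
FCR = 4996 kg / 2398 kg = 2.0834

2.0834


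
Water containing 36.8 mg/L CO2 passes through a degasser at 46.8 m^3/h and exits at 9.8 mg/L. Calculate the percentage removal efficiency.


CO2_out / CO2_in = 9.8 / 36.8 = 0.26630435
Fraction remaining = 0.26630435
efficiency = (1 - 0.26630435) * 100 = 73.3696 %

73.3696 %


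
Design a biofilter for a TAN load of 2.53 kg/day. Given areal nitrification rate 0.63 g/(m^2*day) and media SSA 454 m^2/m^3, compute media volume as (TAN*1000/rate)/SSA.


A = 2.53*1000 / 0.63 = 4015.873 m^2
V = 4015.873 / 454 = 8.84554

8.84554 m^3


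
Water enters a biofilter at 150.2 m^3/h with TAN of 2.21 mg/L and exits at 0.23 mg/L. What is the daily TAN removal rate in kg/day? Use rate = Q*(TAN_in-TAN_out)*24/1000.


Concentration drop: TAN_in - TAN_out = 2.21 - 0.23 = 1.98 mg/L
Hourly TAN removed = Q * dTAN = 150.2 m^3/h * 1.98 mg/L = 297.396 g/h  (m^3/h * mg/L = g/h)
Daily TAN removed = 297.396 * 24 = 7137.504 g/day
Convert to kg/day: 7137.504 / 1000 = 7.137504 kg/day

7.137504 kg/day


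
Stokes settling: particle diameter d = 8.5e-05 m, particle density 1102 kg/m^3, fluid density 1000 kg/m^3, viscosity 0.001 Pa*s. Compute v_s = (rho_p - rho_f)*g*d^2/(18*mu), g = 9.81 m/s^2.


Density difference: rho_p - rho_f = 1102 - 1000 = 102 kg/m^3
d^2 = (8.5e-05)^2 = 7.225e-09 m^2
Numerator = (rho_p - rho_f) * g * d^2 = 102 * 9.81 * 7.225e-09 = 7.2294795e-06
Denominator = 18 * mu = 18 * 0.001 = 0.018
v_s = 7.2294795e-06 / 0.018 = 4.01638e-04 m/s
Check: Re = rho_f * v_s * d / mu = 1000 * 4.01638e-04 * 8.5e-05 / 0.001 = 0.0341 < 1, so Stokes' law applies.

4.01638e-04 m/s


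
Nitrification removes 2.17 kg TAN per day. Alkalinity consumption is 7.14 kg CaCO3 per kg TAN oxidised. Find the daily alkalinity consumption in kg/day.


Alkalinity factor: 7.14 kg CaCO3 consumed per kg TAN nitrified
alk = 2.17 kg TAN * 7.14 = 15.4938 kg CaCO3/day

15.4938 kg CaCO3/day


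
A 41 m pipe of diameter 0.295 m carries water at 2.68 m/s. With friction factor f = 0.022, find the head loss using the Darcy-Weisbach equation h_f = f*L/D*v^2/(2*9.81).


v^2 = 2.68^2 = 7.1824 m^2/s^2
L/D = 41/0.295 = 138.98305
h_f = f*(L/D)*v^2/(2g) = 0.022 * 138.98305 * 7.1824 / 19.62 = 1.11932 m

1.11932 m


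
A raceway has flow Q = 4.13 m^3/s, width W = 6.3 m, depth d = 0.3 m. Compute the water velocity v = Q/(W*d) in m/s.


Cross-sectional area = W * d = 6.3 * 0.3 = 1.89 m^2
Velocity = Q / A = 4.13 / 1.89 = 2.18519 m/s

2.18519 m/s


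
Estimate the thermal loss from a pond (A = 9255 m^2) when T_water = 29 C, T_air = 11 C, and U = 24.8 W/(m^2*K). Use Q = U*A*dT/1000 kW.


Temperature difference dT = 29 - 11 = 18 K
Heat loss (W) = U * A * dT = 24.8 * 9255 * 18 = 4131432 W
Convert to kW: 4131432 / 1000 = 4131.432 kW

4131.432 kW


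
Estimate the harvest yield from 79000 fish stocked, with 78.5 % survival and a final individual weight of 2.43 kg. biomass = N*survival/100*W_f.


Survivors = 79000 * 78.5/100 = 62015 fish
Harvest biomass = survivors * W_f = 62015 * 2.43 = 150696.45 kg

150696.45 kg


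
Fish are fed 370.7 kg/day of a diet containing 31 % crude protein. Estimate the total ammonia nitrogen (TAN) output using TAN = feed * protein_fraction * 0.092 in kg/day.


Protein in feed = 370.7 * 31/100 = 114.917 kg/day
TAN = protein * 0.092 = 114.917 * 0.092 = 10.572364 kg/day

10.572364 kg/day


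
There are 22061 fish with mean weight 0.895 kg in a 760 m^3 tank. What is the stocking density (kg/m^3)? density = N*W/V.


Total biomass = 22061 fish * 0.895 kg = 19744.595 kg
Density = total biomass / volume = 19744.595 / 760 = 25.9797 kg/m^3

25.9797 kg/m^3


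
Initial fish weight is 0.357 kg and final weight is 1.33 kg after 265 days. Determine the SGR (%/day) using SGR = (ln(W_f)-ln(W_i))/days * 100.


ln(W_f) = ln(1.33) = 0.28517894
ln(W_i) = ln(0.357) = -1.0300195
ln(W_f) - ln(W_i) = 0.28517894 - -1.0300195 = 1.3151984
SGR = 1.3151984 / 265 * 100 = 0.496301 %/day

0.496301 %/day


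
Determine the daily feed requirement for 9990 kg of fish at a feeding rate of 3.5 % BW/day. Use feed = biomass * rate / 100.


Feeding rate fraction = 3.5% / 100 = 0.035
Daily feed = 9990 kg * 0.035 = 349.65 kg/day

349.65 kg/day


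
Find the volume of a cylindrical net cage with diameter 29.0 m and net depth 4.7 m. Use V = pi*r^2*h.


r = d/2 = 29.0/2 = 14.5 m
Base area = pi*r^2 = pi*14.5^2 = 660.51986 m^2
Volume = 660.51986 * 4.7 = 3104.44 m^3

3104.44 m^3


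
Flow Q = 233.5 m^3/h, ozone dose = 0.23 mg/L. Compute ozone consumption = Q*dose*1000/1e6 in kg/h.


O3 demand (mg/h) = Q * dose * 1000 = 233.5 * 0.23 * 1000 = 53705 mg/h
Convert mg to kg: 53705 / 1e6 = 0.053705 kg/h

0.053705 kg/h


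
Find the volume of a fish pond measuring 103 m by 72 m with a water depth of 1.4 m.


Base area = L * W = 103 * 72 = 7416 m^2
Volume = area * depth = 7416 * 1.4 = 10382.4 m^3

10382.4 m^3


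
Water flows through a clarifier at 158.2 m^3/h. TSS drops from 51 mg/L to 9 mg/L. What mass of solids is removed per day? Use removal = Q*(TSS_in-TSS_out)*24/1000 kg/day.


Concentration drop: TSS_in - TSS_out = 51 - 9 = 42 mg/L
Hourly solids removed = Q * dTSS = 158.2 m^3/h * 42 mg/L = 6644.4 g/h  (m^3/h * mg/L = g/h)
Daily solids removed = 6644.4 * 24 = 159465.6 g/day
Convert g to kg: 159465.6 / 1000 = 159.4656 kg/day

159.4656 kg/day


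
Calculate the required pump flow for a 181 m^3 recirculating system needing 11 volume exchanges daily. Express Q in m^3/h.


Daily recirculation volume = 181 m^3 * 11 = 1991 m^3/day
Flow rate Q = daily volume / 24 h = 1991 / 24 = 82.9583 m^3/h

82.9583 m^3/h


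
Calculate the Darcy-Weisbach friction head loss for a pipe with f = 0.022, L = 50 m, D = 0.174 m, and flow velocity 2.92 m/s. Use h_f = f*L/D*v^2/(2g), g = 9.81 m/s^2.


v^2 = 2.92^2 = 8.5264 m^2/s^2
L/D = 50/0.174 = 287.35632
h_f = f*(L/D)*v^2/(2g) = 0.022 * 287.35632 * 8.5264 / 19.62 = 2.74733 m

2.74733 m


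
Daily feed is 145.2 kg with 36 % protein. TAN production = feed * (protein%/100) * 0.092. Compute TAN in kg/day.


Protein in feed = 145.2 * 36/100 = 52.272 kg/day
TAN = protein * 0.092 = 52.272 * 0.092 = 4.809024 kg/day

4.809024 kg/day


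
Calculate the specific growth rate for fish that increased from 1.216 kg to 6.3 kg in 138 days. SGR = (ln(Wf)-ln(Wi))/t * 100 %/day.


ln(W_f) = ln(6.3) = 1.8405496
ln(W_i) = ln(1.216) = 0.19556678
ln(W_f) - ln(W_i) = 1.8405496 - 0.19556678 = 1.6449828
SGR = 1.6449828 / 138 * 100 = 1.19202 %/day

1.19202 %/day


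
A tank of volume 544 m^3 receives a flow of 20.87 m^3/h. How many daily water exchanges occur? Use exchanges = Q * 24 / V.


Daily flow volume = 20.87 m^3/h * 24 h = 500.88 m^3/day
Exchanges = daily flow / tank volume = 500.88 / 544 = 0.920735 exchanges/day

0.920735 exchanges/day


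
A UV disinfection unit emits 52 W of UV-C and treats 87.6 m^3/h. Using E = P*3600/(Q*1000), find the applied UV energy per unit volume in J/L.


Energy delivered per hour = 52 W * 3600 s = 187200 J/h
Volume treated per hour = 87.6 m^3/h * 1000 = 87600 L/h
dose = 187200 / 87600 = 2.13699 J/L

2.13699 J/L


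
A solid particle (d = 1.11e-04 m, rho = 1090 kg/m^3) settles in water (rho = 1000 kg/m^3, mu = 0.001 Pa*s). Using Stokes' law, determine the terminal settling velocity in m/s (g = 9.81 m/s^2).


Density difference: rho_p - rho_f = 1090 - 1000 = 90 kg/m^3
d^2 = (1.11e-04)^2 = 1.2321e-08 m^2
Numerator = (rho_p - rho_f) * g * d^2 = 90 * 9.81 * 1.2321e-08 = 1.0878211e-05
Denominator = 18 * mu = 18 * 0.001 = 0.018
v_s = 1.0878211e-05 / 0.018 = 6.04345e-04 m/s
Check: Re = rho_f * v_s * d / mu = 1000 * 6.04345e-04 * 1.11e-04 / 0.001 = 0.0671 < 1, so Stokes' law applies.

6.04345e-04 m/s


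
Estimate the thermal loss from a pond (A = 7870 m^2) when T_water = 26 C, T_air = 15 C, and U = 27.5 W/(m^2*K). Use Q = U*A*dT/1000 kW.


Temperature difference dT = 26 - 15 = 11 K
Heat loss (W) = U * A * dT = 27.5 * 7870 * 11 = 2380675 W
Convert to kW: 2380675 / 1000 = 2380.675 kW

2380.675 kW


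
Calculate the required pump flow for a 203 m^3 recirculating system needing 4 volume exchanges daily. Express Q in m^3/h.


Daily recirculation volume = 203 m^3 * 4 = 812 m^3/day
Flow rate Q = daily volume / 24 h = 812 / 24 = 33.8333 m^3/h

33.8333 m^3/h


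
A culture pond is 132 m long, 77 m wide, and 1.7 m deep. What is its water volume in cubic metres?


Base area = L * W = 132 * 77 = 10164 m^2
Volume = area * depth = 10164 * 1.7 = 17278.8 m^3

17278.8 m^3


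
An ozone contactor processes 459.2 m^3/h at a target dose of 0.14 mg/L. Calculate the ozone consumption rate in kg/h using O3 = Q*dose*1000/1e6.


O3 demand (mg/h) = Q * dose * 1000 = 459.2 * 0.14 * 1000 = 64288 mg/h
Convert mg to kg: 64288 / 1e6 = 0.064288 kg/h

0.064288 kg/h


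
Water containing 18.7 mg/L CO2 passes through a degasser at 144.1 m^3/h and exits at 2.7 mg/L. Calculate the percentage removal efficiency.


CO2_out / CO2_in = 2.7 / 18.7 = 0.14438503
Fraction remaining = 0.14438503
efficiency = (1 - 0.14438503) * 100 = 85.5615 %

85.5615 %


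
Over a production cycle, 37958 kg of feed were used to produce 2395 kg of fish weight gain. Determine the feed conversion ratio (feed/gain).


FCR = feed consumed / weight gained
FCR = 37958 kg / 2395 kg = 15.8489

15.8489


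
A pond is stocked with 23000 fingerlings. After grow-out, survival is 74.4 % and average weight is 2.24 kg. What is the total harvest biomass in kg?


Survivors = 23000 * 74.4/100 = 17112 fish
Harvest biomass = survivors * W_f = 17112 * 2.24 = 38330.88 kg

38330.88 kg


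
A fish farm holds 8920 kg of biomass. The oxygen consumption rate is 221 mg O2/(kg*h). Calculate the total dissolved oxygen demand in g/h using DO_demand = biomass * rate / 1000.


Total O2 consumption (mg/h) = 8920 kg * 221 mg/(kg*h) = 1971320 mg/h
Convert to g/h: 1971320 / 1000 = 1971.32 g/h

1971.32 g/h


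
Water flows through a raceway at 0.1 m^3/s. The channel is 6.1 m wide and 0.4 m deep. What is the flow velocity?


Cross-sectional area = W * d = 6.1 * 0.4 = 2.44 m^2
Velocity = Q / A = 0.1 / 2.44 = 0.0409836 m/s

0.0409836 m/s


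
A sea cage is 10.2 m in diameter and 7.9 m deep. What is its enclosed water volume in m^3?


r = d/2 = 10.2/2 = 5.1 m
Base area = pi*r^2 = pi*5.1^2 = 81.712825 m^2
Volume = 81.712825 * 7.9 = 645.531 m^3

645.531 m^3


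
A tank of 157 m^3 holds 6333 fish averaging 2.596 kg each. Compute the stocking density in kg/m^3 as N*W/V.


Total biomass = 6333 fish * 2.596 kg = 16440.468 kg
Density = total biomass / volume = 16440.468 / 157 = 104.716 kg/m^3

104.716 kg/m^3


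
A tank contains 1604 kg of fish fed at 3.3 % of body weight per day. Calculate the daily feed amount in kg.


Feeding rate fraction = 3.3% / 100 = 0.033
Daily feed = 1604 kg * 0.033 = 52.932 kg/day

52.932 kg/day


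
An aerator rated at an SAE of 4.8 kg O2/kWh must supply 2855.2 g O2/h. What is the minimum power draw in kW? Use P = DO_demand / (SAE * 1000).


SAE in g O2/kWh = 4.8 * 1000 = 4800 g/kWh
P = DO_demand / SAE_g = 2855.2 / 4800 = 0.594833 kW

0.594833 kW


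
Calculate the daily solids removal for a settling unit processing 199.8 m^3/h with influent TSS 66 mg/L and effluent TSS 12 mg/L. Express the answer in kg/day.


Concentration drop: TSS_in - TSS_out = 66 - 12 = 54 mg/L
Hourly solids removed = Q * dTSS = 199.8 m^3/h * 54 mg/L = 10789.2 g/h  (m^3/h * mg/L = g/h)
Daily solids removed = 10789.2 * 24 = 258940.8 g/day
Convert g to kg: 258940.8 / 1000 = 258.9408 kg/day

258.9408 kg/day


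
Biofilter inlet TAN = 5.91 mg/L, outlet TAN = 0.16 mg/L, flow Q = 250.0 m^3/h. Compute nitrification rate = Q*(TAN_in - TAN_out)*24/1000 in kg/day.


Concentration drop: TAN_in - TAN_out = 5.91 - 0.16 = 5.75 mg/L
Hourly TAN removed = Q * dTAN = 250.0 m^3/h * 5.75 mg/L = 1437.5 g/h  (m^3/h * mg/L = g/h)
Daily TAN removed = 1437.5 * 24 = 34500 g/day
Convert to kg/day: 34500 / 1000 = 34.5 kg/day

34.5 kg/day


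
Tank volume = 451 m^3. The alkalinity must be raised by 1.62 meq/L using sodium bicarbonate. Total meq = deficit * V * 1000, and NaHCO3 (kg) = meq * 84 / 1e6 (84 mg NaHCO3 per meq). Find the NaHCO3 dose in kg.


Tank volume in L = 451 m^3 * 1000 = 451000 L
Total meq required = 1.62 meq/L * 451000 L = 730620 meq
NaHCO3 mass = 730620 meq * 84 mg/meq / 1e6 = 61.3721 kg

61.3721 kg


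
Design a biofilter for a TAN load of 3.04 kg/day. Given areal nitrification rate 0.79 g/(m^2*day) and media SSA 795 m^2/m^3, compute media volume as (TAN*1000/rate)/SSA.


A = 3.04*1000 / 0.79 = 3848.1013 m^2
V = 3848.1013 / 795 = 4.84038

4.84038 m^3


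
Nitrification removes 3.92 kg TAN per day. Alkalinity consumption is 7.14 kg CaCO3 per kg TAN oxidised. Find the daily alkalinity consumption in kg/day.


Alkalinity factor: 7.14 kg CaCO3 consumed per kg TAN nitrified
alk = 3.92 kg TAN * 7.14 = 27.9888 kg CaCO3/day

27.9888 kg CaCO3/day


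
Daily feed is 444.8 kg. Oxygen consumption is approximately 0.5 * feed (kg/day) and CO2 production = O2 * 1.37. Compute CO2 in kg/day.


O2 = 444.8 * 0.5 = 222.4
CO2 = 222.4 * 1.37 = 304.688

304.688 kg/day


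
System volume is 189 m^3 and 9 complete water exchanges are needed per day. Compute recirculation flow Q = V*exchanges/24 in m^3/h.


Daily recirculation volume = 189 m^3 * 9 = 1701 m^3/day
Flow rate Q = daily volume / 24 h = 1701 / 24 = 70.875 m^3/h

70.875 m^3/h


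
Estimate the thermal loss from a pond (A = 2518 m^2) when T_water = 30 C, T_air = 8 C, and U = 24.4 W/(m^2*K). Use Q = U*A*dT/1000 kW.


Temperature difference dT = 30 - 8 = 22 K
Heat loss (W) = U * A * dT = 24.4 * 2518 * 22 = 1351662.4 W
Convert to kW: 1351662.4 / 1000 = 1351.6624 kW

1351.6624 kW


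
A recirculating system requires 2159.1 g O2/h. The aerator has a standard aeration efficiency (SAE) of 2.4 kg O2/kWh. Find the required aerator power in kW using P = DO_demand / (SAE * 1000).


SAE in g O2/kWh = 2.4 * 1000 = 2400 g/kWh
P = DO_demand / SAE_g = 2159.1 / 2400 = 0.899625 kW

0.899625 kW


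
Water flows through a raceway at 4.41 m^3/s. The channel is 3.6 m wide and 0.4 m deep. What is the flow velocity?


Cross-sectional area = W * d = 3.6 * 0.4 = 1.44 m^2
Velocity = Q / A = 4.41 / 1.44 = 3.0625 m/s

3.0625 m/s


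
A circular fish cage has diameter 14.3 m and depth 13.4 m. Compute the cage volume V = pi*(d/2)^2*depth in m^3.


r = d/2 = 14.3/2 = 7.15 m
Base area = pi*r^2 = pi*7.15^2 = 160.60607 m^2
Volume = 160.60607 * 13.4 = 2152.12 m^3

2152.12 m^3


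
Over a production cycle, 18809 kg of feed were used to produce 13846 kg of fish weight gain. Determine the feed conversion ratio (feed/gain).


FCR = feed consumed / weight gained
FCR = 18809 kg / 13846 kg = 1.35844

1.35844


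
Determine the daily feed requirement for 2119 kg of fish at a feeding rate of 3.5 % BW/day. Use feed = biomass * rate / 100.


Feeding rate fraction = 3.5% / 100 = 0.035
Daily feed = 2119 kg * 0.035 = 74.165 kg/day

74.165 kg/day


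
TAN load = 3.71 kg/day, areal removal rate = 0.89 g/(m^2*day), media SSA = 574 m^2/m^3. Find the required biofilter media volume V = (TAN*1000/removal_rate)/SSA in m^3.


A = 3.71*1000 / 0.89 = 4168.5393 m^2
V = 4168.5393 / 574 = 7.26226

7.26226 m^3


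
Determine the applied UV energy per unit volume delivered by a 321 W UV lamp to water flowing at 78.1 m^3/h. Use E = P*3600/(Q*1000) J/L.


Energy delivered per hour = 321 W * 3600 s = 1155600 J/h
Volume treated per hour = 78.1 m^3/h * 1000 = 78100 L/h
dose = 1155600 / 78100 = 14.7964 J/L

14.7964 J/L


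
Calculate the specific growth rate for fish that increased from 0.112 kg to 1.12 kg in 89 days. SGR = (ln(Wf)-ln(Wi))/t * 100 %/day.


ln(W_f) = ln(1.12) = 0.11332869
ln(W_i) = ln(0.112) = -2.1892564
ln(W_f) - ln(W_i) = 0.11332869 - -2.1892564 = 2.3025851
SGR = 2.3025851 / 89 * 100 = 2.58717 %/day

2.58717 %/day


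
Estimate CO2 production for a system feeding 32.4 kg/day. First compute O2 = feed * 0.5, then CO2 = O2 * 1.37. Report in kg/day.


O2 = 32.4 * 0.5 = 16.2
CO2 = 16.2 * 1.37 = 22.194

22.194 kg/day


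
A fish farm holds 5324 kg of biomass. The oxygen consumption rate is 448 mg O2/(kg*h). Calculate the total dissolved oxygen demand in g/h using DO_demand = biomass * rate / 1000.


Total O2 consumption (mg/h) = 5324 kg * 448 mg/(kg*h) = 2385152 mg/h
Convert to g/h: 2385152 / 1000 = 2385.152 g/h

2385.152 g/h


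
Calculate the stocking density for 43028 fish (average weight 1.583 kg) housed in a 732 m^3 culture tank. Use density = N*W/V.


Total biomass = 43028 fish * 1.583 kg = 68113.324 kg
Density = total biomass / volume = 68113.324 / 732 = 93.051 kg/m^3

93.051 kg/m^3


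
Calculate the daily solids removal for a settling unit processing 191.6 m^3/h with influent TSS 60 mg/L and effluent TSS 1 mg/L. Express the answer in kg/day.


Concentration drop: TSS_in - TSS_out = 60 - 1 = 59 mg/L
Hourly solids removed = Q * dTSS = 191.6 m^3/h * 59 mg/L = 11304.4 g/h  (m^3/h * mg/L = g/h)
Daily solids removed = 11304.4 * 24 = 271305.6 g/day
Convert g to kg: 271305.6 / 1000 = 271.3056 kg/day

271.3056 kg/day


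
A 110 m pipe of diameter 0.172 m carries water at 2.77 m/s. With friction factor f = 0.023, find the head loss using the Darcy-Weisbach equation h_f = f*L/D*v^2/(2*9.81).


v^2 = 2.77^2 = 7.6729 m^2/s^2
L/D = 110/0.172 = 639.53488
h_f = f*(L/D)*v^2/(2g) = 0.023 * 639.53488 * 7.6729 / 19.62 = 5.75245 m

5.75245 m


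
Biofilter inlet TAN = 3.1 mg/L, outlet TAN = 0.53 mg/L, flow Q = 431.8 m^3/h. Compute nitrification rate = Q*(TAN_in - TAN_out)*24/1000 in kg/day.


Concentration drop: TAN_in - TAN_out = 3.1 - 0.53 = 2.57 mg/L
Hourly TAN removed = Q * dTAN = 431.8 m^3/h * 2.57 mg/L = 1109.726 g/h  (m^3/h * mg/L = g/h)
Daily TAN removed = 1109.726 * 24 = 26633.424 g/day
Convert to kg/day: 26633.424 / 1000 = 26.633424 kg/day

26.633424 kg/day


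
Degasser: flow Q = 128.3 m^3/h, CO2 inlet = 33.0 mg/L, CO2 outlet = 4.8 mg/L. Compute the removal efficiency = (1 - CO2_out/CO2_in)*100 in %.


CO2_out / CO2_in = 4.8 / 33.0 = 0.14545455
Fraction remaining = 0.14545455
efficiency = (1 - 0.14545455) * 100 = 85.4545 %

85.4545 %


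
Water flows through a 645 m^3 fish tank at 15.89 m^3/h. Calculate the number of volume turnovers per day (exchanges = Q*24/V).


Daily flow volume = 15.89 m^3/h * 24 h = 381.36 m^3/day
Exchanges = daily flow / tank volume = 381.36 / 645 = 0.591256 exchanges/day

0.591256 exchanges/day


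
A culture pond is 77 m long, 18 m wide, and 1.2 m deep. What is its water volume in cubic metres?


Base area = L * W = 77 * 18 = 1386 m^2
Volume = area * depth = 1386 * 1.2 = 1663.2 m^3

1663.2 m^3


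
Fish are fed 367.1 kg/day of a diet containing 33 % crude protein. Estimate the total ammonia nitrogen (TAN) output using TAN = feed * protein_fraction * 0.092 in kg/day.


Protein in feed = 367.1 * 33/100 = 121.143 kg/day
TAN = protein * 0.092 = 121.143 * 0.092 = 11.145156 kg/day

11.145156 kg/day


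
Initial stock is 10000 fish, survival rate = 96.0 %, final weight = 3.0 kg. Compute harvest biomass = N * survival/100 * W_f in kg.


Survivors = 10000 * 96.0/100 = 9600 fish
Harvest biomass = survivors * W_f = 9600 * 3.0 = 28800 kg

28800 kg


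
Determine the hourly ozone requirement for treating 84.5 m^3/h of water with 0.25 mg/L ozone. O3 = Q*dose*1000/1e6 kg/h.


O3 demand (mg/h) = Q * dose * 1000 = 84.5 * 0.25 * 1000 = 21125 mg/h
Convert mg to kg: 21125 / 1e6 = 0.021125 kg/h

0.021125 kg/h


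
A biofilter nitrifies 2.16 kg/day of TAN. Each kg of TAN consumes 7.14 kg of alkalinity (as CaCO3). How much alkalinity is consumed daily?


Alkalinity factor: 7.14 kg CaCO3 consumed per kg TAN nitrified
alk = 2.16 kg TAN * 7.14 = 15.4224 kg CaCO3/day

15.4224 kg CaCO3/day


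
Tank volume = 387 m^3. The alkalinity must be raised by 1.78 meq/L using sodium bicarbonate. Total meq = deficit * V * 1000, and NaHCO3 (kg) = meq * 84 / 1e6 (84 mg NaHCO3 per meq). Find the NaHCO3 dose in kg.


Tank volume in L = 387 m^3 * 1000 = 387000 L
Total meq required = 1.78 meq/L * 387000 L = 688860 meq
NaHCO3 mass = 688860 meq * 84 mg/meq / 1e6 = 57.8642 kg

57.8642 kg


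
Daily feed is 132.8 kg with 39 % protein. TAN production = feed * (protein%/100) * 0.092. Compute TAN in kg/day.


Protein in feed = 132.8 * 39/100 = 51.792 kg/day
TAN = protein * 0.092 = 51.792 * 0.092 = 4.764864 kg/day

4.764864 kg/day


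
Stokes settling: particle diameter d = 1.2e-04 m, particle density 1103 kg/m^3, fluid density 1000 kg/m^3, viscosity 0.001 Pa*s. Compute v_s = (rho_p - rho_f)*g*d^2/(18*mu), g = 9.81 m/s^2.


Density difference: rho_p - rho_f = 1103 - 1000 = 103 kg/m^3
d^2 = (1.2e-04)^2 = 1.44e-08 m^2
Numerator = (rho_p - rho_f) * g * d^2 = 103 * 9.81 * 1.44e-08 = 1.4550192e-05
Denominator = 18 * mu = 18 * 0.001 = 0.018
v_s = 1.4550192e-05 / 0.018 = 8.08344e-04 m/s
Check: Re = rho_f * v_s * d / mu = 1000 * 8.08344e-04 * 1.2e-04 / 0.001 = 0.097 < 1, so Stokes' law applies.

8.08344e-04 m/s


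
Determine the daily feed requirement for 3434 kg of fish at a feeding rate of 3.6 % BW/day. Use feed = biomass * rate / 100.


Feeding rate fraction = 3.6% / 100 = 0.036
Daily feed = 3434 kg * 0.036 = 123.624 kg/day

123.624 kg/day


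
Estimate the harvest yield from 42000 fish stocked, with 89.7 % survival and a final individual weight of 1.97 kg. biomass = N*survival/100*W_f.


Survivors = 42000 * 89.7/100 = 37674 fish
Harvest biomass = survivors * W_f = 37674 * 1.97 = 74217.78 kg

74217.78 kg


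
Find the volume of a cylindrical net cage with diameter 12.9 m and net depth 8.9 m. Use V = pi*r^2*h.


r = d/2 = 12.9/2 = 6.45 m
Base area = pi*r^2 = pi*6.45^2 = 130.69811 m^2
Volume = 130.69811 * 8.9 = 1163.21 m^3

1163.21 m^3


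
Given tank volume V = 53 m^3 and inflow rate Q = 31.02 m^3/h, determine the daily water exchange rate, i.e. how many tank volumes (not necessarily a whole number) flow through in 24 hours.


Daily flow volume = 31.02 m^3/h * 24 h = 744.48 m^3/day
Exchanges = daily flow / tank volume = 744.48 / 53 = 14.0468 exchanges/day

14.0468 exchanges/day


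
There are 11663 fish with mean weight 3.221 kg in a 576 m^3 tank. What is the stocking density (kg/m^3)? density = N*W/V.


Total biomass = 11663 fish * 3.221 kg = 37566.523 kg
Density = total biomass / volume = 37566.523 / 576 = 65.2197 kg/m^3

65.2197 kg/m^3


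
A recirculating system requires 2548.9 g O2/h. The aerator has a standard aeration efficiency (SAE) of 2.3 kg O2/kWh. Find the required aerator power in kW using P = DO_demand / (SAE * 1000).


SAE in g O2/kWh = 2.3 * 1000 = 2300 g/kWh
P = DO_demand / SAE_g = 2548.9 / 2300 = 1.10822 kW

1.10822 kW


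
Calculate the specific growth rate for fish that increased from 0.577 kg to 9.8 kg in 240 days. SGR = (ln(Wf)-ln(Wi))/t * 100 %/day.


ln(W_f) = ln(9.8) = 2.2823824
ln(W_i) = ln(0.577) = -0.54991301
ln(W_f) - ln(W_i) = 2.2823824 - -0.54991301 = 2.8322954
SGR = 2.8322954 / 240 * 100 = 1.18012 %/day

1.18012 %/day


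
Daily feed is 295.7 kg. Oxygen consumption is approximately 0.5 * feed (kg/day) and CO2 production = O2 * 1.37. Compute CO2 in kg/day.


O2 = 295.7 * 0.5 = 147.85
CO2 = 147.85 * 1.37 = 202.5545

202.5545 kg/day


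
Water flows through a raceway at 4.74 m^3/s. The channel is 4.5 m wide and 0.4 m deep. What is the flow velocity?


Cross-sectional area = W * d = 4.5 * 0.4 = 1.8 m^2
Velocity = Q / A = 4.74 / 1.8 = 2.63333 m/s

2.63333 m/s


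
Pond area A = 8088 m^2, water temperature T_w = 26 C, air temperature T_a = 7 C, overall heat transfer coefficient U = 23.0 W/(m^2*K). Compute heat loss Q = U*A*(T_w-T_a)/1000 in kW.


Temperature difference dT = 26 - 7 = 19 K
Heat loss (W) = U * A * dT = 23.0 * 8088 * 19 = 3534456 W
Convert to kW: 3534456 / 1000 = 3534.456 kW

3534.456 kW


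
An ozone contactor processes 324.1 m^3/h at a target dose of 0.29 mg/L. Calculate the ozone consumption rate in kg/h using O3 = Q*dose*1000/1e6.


O3 demand (mg/h) = Q * dose * 1000 = 324.1 * 0.29 * 1000 = 93989 mg/h
Convert mg to kg: 93989 / 1e6 = 0.093989 kg/h

0.093989 kg/h


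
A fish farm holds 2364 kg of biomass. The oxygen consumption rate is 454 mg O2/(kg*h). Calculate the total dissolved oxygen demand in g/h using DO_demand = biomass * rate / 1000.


Total O2 consumption (mg/h) = 2364 kg * 454 mg/(kg*h) = 1073256 mg/h
Convert to g/h: 1073256 / 1000 = 1073.256 g/h

1073.256 g/h


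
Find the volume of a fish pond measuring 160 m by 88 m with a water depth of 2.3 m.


Base area = L * W = 160 * 88 = 14080 m^2
Volume = area * depth = 14080 * 2.3 = 32384 m^3

32384 m^3


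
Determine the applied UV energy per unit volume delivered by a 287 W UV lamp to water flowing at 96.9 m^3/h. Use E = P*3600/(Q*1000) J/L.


Energy delivered per hour = 287 W * 3600 s = 1033200 J/h
Volume treated per hour = 96.9 m^3/h * 1000 = 96900 L/h
dose = 1033200 / 96900 = 10.6625 J/L

10.6625 J/L


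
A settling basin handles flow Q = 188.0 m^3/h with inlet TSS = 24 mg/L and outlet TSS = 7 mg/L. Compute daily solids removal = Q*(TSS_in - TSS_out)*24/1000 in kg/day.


Concentration drop: TSS_in - TSS_out = 24 - 7 = 17 mg/L
Hourly solids removed = Q * dTSS = 188.0 m^3/h * 17 mg/L = 3196 g/h  (m^3/h * mg/L = g/h)
Daily solids removed = 3196 * 24 = 76704 g/day
Convert g to kg: 76704 / 1000 = 76.704 kg/day

76.704 kg/day


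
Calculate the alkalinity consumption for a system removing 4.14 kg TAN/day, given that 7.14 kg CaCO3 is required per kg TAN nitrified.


Alkalinity factor: 7.14 kg CaCO3 consumed per kg TAN nitrified
alk = 4.14 kg TAN * 7.14 = 29.5596 kg CaCO3/day

29.5596 kg CaCO3/day


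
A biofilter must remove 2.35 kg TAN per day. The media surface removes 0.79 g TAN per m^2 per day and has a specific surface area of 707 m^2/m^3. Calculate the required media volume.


A = 2.35*1000 / 0.79 = 2974.6835 m^2
V = 2974.6835 / 707 = 4.20747

4.20747 m^3


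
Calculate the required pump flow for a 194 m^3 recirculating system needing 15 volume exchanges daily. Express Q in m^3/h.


Daily recirculation volume = 194 m^3 * 15 = 2910 m^3/day
Flow rate Q = daily volume / 24 h = 2910 / 24 = 121.25 m^3/h

121.25 m^3/h


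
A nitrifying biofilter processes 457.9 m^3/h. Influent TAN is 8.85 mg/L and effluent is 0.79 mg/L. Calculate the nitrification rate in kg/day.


Concentration drop: TAN_in - TAN_out = 8.85 - 0.79 = 8.06 mg/L
Hourly TAN removed = Q * dTAN = 457.9 m^3/h * 8.06 mg/L = 3690.674 g/h  (m^3/h * mg/L = g/h)
Daily TAN removed = 3690.674 * 24 = 88576.176 g/day
Convert to kg/day: 88576.176 / 1000 = 88.576176 kg/day

88.576176 kg/day


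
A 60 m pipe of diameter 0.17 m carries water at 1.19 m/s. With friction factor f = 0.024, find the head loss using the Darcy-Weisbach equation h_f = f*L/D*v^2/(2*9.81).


v^2 = 1.19^2 = 1.4161 m^2/s^2
L/D = 60/0.17 = 352.94118
h_f = f*(L/D)*v^2/(2g) = 0.024 * 352.94118 * 1.4161 / 19.62 = 0.611376 m

0.611376 m


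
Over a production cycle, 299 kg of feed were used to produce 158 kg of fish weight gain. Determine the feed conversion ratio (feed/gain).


FCR = feed consumed / weight gained
FCR = 299 kg / 158 kg = 1.89241

1.89241


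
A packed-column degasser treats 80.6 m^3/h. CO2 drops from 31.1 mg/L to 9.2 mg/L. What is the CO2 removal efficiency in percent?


CO2_out / CO2_in = 9.2 / 31.1 = 0.29581994
Fraction remaining = 0.29581994
efficiency = (1 - 0.29581994) * 100 = 70.418 %

70.418 %


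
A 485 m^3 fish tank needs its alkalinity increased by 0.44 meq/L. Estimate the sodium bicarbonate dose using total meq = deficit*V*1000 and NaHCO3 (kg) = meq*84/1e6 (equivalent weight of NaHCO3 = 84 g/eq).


Tank volume in L = 485 m^3 * 1000 = 485000 L
Total meq required = 0.44 meq/L * 485000 L = 213400 meq
NaHCO3 mass = 213400 meq * 84 mg/meq / 1e6 = 17.9256 kg

17.9256 kg


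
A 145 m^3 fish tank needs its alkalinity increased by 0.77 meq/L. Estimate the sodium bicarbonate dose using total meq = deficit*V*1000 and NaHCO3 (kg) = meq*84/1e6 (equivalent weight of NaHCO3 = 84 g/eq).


Tank volume in L = 145 m^3 * 1000 = 145000 L
Total meq required = 0.77 meq/L * 145000 L = 111650 meq
NaHCO3 mass = 111650 meq * 84 mg/meq / 1e6 = 9.3786 kg

9.3786 kg


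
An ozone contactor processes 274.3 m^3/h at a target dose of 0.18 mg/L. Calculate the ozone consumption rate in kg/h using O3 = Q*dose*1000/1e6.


O3 demand (mg/h) = Q * dose * 1000 = 274.3 * 0.18 * 1000 = 49374 mg/h
Convert mg to kg: 49374 / 1e6 = 0.049374 kg/h

0.049374 kg/h


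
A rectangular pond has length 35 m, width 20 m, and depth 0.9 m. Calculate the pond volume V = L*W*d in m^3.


Base area = L * W = 35 * 20 = 700 m^2
Volume = area * depth = 700 * 0.9 = 630 m^3

630 m^3


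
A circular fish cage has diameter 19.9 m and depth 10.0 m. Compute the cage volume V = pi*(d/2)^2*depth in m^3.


r = d/2 = 19.9/2 = 9.95 m
Base area = pi*r^2 = pi*9.95^2 = 311.02553 m^2
Volume = 311.02553 * 10.0 = 3110.26 m^3

3110.26 m^3


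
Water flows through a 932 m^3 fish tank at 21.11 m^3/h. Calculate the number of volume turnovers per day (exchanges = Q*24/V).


Daily flow volume = 21.11 m^3/h * 24 h = 506.64 m^3/day
Exchanges = daily flow / tank volume = 506.64 / 932 = 0.543605 exchanges/day

0.543605 exchanges/day


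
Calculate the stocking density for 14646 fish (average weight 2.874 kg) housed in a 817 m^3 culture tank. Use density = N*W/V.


Total biomass = 14646 fish * 2.874 kg = 42092.604 kg
Density = total biomass / volume = 42092.604 / 817 = 51.5209 kg/m^3

51.5209 kg/m^3


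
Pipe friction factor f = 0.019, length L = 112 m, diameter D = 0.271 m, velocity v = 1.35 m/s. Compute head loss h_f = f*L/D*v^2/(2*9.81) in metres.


v^2 = 1.35^2 = 1.8225 m^2/s^2
L/D = 112/0.271 = 413.28413
h_f = f*(L/D)*v^2/(2g) = 0.019 * 413.28413 * 1.8225 / 19.62 = 0.729409 m

0.729409 m


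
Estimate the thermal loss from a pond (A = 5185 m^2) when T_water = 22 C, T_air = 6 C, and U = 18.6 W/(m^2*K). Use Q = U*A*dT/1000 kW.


Temperature difference dT = 22 - 6 = 16 K
Heat loss (W) = U * A * dT = 18.6 * 5185 * 16 = 1543056 W
Convert to kW: 1543056 / 1000 = 1543.056 kW

1543.056 kW


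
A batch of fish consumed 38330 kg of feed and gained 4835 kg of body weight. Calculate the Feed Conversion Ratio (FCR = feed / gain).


FCR = feed consumed / weight gained
FCR = 38330 kg / 4835 kg = 7.92761

7.92761


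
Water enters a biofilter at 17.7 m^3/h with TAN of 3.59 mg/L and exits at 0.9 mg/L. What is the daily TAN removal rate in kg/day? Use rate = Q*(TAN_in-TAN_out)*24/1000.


Concentration drop: TAN_in - TAN_out = 3.59 - 0.9 = 2.69 mg/L
Hourly TAN removed = Q * dTAN = 17.7 m^3/h * 2.69 mg/L = 47.613 g/h  (m^3/h * mg/L = g/h)
Daily TAN removed = 47.613 * 24 = 1142.712 g/day
Convert to kg/day: 1142.712 / 1000 = 1.142712 kg/day

1.142712 kg/day


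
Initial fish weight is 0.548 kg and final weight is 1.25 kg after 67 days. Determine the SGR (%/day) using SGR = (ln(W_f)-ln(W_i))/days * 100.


ln(W_f) = ln(1.25) = 0.22314355
ln(W_i) = ln(0.548) = -0.60147999
ln(W_f) - ln(W_i) = 0.22314355 - -0.60147999 = 0.82462354
SGR = 0.82462354 / 67 * 100 = 1.23078 %/day

1.23078 %/day


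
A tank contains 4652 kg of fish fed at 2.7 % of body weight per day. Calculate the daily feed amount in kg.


Feeding rate fraction = 2.7% / 100 = 0.027
Daily feed = 4652 kg * 0.027 = 125.604 kg/day

125.604 kg/day


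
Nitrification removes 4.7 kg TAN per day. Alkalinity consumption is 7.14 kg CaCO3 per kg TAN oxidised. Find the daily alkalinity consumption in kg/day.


Alkalinity factor: 7.14 kg CaCO3 consumed per kg TAN nitrified
alk = 4.7 kg TAN * 7.14 = 33.558 kg CaCO3/day

33.558 kg CaCO3/day


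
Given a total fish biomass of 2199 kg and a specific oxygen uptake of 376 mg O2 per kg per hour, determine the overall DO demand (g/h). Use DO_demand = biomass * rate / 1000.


Total O2 consumption (mg/h) = 2199 kg * 376 mg/(kg*h) = 826824 mg/h
Convert to g/h: 826824 / 1000 = 826.824 g/h

826.824 g/h


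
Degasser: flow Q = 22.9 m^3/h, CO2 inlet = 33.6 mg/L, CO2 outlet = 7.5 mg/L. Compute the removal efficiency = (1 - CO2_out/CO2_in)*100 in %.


CO2_out / CO2_in = 7.5 / 33.6 = 0.22321429
Fraction remaining = 0.22321429
efficiency = (1 - 0.22321429) * 100 = 77.6786 %

77.6786 %


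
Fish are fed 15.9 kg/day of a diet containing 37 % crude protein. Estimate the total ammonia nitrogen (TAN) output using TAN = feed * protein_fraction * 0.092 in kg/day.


Protein in feed = 15.9 * 37/100 = 5.883 kg/day
TAN = protein * 0.092 = 5.883 * 0.092 = 0.541236 kg/day

0.541236 kg/day


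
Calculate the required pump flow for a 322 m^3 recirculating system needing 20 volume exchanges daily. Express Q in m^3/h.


Daily recirculation volume = 322 m^3 * 20 = 6440 m^3/day
Flow rate Q = daily volume / 24 h = 6440 / 24 = 268.333 m^3/h

268.333 m^3/h


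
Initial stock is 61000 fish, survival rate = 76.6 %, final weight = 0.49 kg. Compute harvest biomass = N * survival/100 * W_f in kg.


Survivors = 61000 * 76.6/100 = 46726 fish
Harvest biomass = survivors * W_f = 46726 * 0.49 = 22895.74 kg

22895.74 kg


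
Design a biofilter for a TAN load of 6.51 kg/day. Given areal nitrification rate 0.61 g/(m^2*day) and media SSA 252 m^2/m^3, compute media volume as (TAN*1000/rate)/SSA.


A = 6.51*1000 / 0.61 = 10672.131 m^2
V = 10672.131 / 252 = 42.3497

42.3497 m^3


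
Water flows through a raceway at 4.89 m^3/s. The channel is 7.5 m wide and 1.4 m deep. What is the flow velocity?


Cross-sectional area = W * d = 7.5 * 1.4 = 10.5 m^2
Velocity = Q / A = 4.89 / 10.5 = 0.465714 m/s

0.465714 m/s


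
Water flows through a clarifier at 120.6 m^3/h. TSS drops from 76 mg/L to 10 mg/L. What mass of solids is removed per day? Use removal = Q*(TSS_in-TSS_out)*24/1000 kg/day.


Concentration drop: TSS_in - TSS_out = 76 - 10 = 66 mg/L
Hourly solids removed = Q * dTSS = 120.6 m^3/h * 66 mg/L = 7959.6 g/h  (m^3/h * mg/L = g/h)
Daily solids removed = 7959.6 * 24 = 191030.4 g/day
Convert g to kg: 191030.4 / 1000 = 191.0304 kg/day

191.0304 kg/day


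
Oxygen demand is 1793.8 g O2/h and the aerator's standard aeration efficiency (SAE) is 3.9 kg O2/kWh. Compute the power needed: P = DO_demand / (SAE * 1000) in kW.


SAE in g O2/kWh = 3.9 * 1000 = 3900 g/kWh
P = DO_demand / SAE_g = 1793.8 / 3900 = 0.459949 kW

0.459949 kW


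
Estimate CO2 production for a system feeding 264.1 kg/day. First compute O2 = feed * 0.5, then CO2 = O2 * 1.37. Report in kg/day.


O2 = 264.1 * 0.5 = 132.05
CO2 = 132.05 * 1.37 = 180.9085

180.9085 kg/day


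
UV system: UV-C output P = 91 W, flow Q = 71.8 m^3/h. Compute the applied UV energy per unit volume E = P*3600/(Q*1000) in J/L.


Energy delivered per hour = 91 W * 3600 s = 327600 J/h
Volume treated per hour = 71.8 m^3/h * 1000 = 71800 L/h
dose = 327600 / 71800 = 4.56267 J/L

4.56267 J/L


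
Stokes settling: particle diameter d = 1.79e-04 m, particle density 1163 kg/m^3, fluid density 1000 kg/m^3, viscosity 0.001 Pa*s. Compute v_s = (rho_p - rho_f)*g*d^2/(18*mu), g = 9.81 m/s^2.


Density difference: rho_p - rho_f = 1163 - 1000 = 163 kg/m^3
d^2 = (1.79e-04)^2 = 3.2041e-08 m^2
Numerator = (rho_p - rho_f) * g * d^2 = 163 * 9.81 * 3.2041e-08 = 5.123452e-05
Denominator = 18 * mu = 18 * 0.001 = 0.018
v_s = 5.123452e-05 / 0.018 = 0.00284636 m/s
Check: Re = rho_f * v_s * d / mu = 1000 * 0.00284636 * 1.79e-04 / 0.001 = 0.509 < 1, so Stokes' law applies.

0.00284636 m/s


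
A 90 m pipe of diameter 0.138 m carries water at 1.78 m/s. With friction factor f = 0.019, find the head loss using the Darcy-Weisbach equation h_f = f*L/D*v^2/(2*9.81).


v^2 = 1.78^2 = 3.1684 m^2/s^2
L/D = 90/0.138 = 652.17391
h_f = f*(L/D)*v^2/(2g) = 0.019 * 652.17391 * 3.1684 / 19.62 = 2.00105 m

2.00105 m


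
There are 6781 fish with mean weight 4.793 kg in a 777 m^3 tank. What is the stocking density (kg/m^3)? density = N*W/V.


Total biomass = 6781 fish * 4.793 kg = 32501.333 kg
Density = total biomass / volume = 32501.333 / 777 = 41.8293 kg/m^3

41.8293 kg/m^3


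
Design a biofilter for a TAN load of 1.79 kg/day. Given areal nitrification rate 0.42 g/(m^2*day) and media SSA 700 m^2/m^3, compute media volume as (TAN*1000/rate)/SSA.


A = 1.79*1000 / 0.42 = 4261.9048 m^2
V = 4261.9048 / 700 = 6.08844

6.08844 m^3


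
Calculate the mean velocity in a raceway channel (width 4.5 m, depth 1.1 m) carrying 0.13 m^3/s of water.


Cross-sectional area = W * d = 4.5 * 1.1 = 4.95 m^2
Velocity = Q / A = 0.13 / 4.95 = 0.0262626 m/s

0.0262626 m/s


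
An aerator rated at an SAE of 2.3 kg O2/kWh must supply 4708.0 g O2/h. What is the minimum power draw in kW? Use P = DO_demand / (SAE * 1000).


SAE in g O2/kWh = 2.3 * 1000 = 2300 g/kWh
P = DO_demand / SAE_g = 4708.0 / 2300 = 2.04696 kW

2.04696 kW


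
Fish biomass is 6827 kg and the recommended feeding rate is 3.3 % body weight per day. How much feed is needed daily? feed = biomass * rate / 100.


Feeding rate fraction = 3.3% / 100 = 0.033
Daily feed = 6827 kg * 0.033 = 225.291 kg/day

225.291 kg/day


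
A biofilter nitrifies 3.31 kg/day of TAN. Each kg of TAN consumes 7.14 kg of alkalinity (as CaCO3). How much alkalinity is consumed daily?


Alkalinity factor: 7.14 kg CaCO3 consumed per kg TAN nitrified
alk = 3.31 kg TAN * 7.14 = 23.6334 kg CaCO3/day

23.6334 kg CaCO3/day


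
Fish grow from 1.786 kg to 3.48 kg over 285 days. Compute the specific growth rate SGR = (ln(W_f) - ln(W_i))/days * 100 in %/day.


ln(W_f) = ln(3.48) = 1.2470323
ln(W_i) = ln(1.786) = 0.57997848
ln(W_f) - ln(W_i) = 1.2470323 - 0.57997848 = 0.66705382
SGR = 0.66705382 / 285 * 100 = 0.234054 %/day

0.234054 %/day


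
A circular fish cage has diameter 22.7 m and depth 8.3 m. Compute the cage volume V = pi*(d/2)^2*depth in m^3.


r = d/2 = 22.7/2 = 11.35 m
Base area = pi*r^2 = pi*11.35^2 = 404.70782 m^2
Volume = 404.70782 * 8.3 = 3359.07 m^3

3359.07 m^3


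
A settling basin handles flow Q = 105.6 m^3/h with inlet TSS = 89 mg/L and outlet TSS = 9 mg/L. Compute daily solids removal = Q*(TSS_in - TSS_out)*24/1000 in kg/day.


Concentration drop: TSS_in - TSS_out = 89 - 9 = 80 mg/L
Hourly solids removed = Q * dTSS = 105.6 m^3/h * 80 mg/L = 8448 g/h  (m^3/h * mg/L = g/h)
Daily solids removed = 8448 * 24 = 202752 g/day
Convert g to kg: 202752 / 1000 = 202.752 kg/day

202.752 kg/day


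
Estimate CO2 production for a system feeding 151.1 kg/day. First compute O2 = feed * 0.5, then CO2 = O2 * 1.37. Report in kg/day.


O2 = 151.1 * 0.5 = 75.55
CO2 = 75.55 * 1.37 = 103.5035

103.5035 kg/day
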